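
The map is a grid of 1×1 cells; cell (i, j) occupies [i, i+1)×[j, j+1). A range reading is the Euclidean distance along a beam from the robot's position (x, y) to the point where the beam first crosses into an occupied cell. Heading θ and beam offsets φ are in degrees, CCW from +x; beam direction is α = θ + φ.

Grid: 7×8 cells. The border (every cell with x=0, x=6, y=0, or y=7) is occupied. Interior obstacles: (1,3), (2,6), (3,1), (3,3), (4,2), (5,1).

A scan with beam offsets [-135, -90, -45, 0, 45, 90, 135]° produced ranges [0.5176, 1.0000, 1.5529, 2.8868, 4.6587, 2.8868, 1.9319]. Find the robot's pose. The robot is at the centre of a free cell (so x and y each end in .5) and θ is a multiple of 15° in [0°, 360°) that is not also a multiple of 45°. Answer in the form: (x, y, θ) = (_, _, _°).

Candidates: 24 free-cell centres × 16 headings = 384 poses. Raycast each; keep the one whose scan matches to 4 dp.
  (1.5, 5.5, 240°): beam 1 = 1.5529 ≠ 0.5176 ✗
  (1.5, 6.5, 150°): beam 2 = 0.5774 ≠ 1.0000 ✗
  (4.5, 3.5, 210°): beam 1 = 3.6235 ≠ 0.5176 ✗
  (1.5, 2.5, 165°): beam 1 = 1.7321 ≠ 0.5176 ✗
  …
  (5.5, 5.5, 150°): r_1=0.5176, r_2=1.0000, r_3=1.5529, r_4=2.8868, r_5=4.6587, r_6=2.8868, r_7=1.9319 — all match ✓
Unique over the lattice → pose = (5.5, 5.5, 150°).

(x, y, θ) = (5.5, 5.5, 150°)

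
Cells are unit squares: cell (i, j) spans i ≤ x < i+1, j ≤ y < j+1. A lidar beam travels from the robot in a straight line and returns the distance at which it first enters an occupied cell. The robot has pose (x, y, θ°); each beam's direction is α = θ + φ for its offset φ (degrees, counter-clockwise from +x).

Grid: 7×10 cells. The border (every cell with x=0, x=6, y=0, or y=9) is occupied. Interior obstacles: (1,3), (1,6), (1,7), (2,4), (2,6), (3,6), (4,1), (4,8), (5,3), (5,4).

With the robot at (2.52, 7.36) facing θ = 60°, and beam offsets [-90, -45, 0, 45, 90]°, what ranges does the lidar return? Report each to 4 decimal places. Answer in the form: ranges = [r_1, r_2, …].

ranges = [0.7200, 2.4728, 1.8937, 1.6979, 0.6004]

beam 1: φ=-90°, α=330°
  cosα=0.8660 sinα=-0.5000 | (2,7) | tMaxX 0.5543 tMaxY 0.7200 | tΔX 1.1547 tΔY 2.0000
    t=0.5543 [x] (3,7)
    t=0.7200 [y] (3,6) — stop
  → r_1 = 0.7200
beam 2: φ=-45°, α=15°
  cosα=0.9659 sinα=0.2588 | (2,7) | tMaxX 0.4969 tMaxY 2.4728 | tΔX 1.0353 tΔY 3.8637
    t=0.4969 [x] (3,7)
    t=1.5322 [x] (4,7)
    t=2.4728 [y] (4,8) — stop
  → r_2 = 2.4728
beam 3: φ=0°, α=60°
  cosα=0.5000 sinα=0.8660 | (2,7) | tMaxX 0.9600 tMaxY 0.7390 | tΔX 2.0000 tΔY 1.1547
    t=0.7390 [y] (2,8)
    t=0.9600 [x] (3,8)
    t=1.8937 [y] (3,9) — stop
  → r_3 = 1.8937
beam 4: φ=45°, α=105°
  cosα=-0.2588 sinα=0.9659 | (2,7) | tMaxX 2.0091 tMaxY 0.6626 | tΔX 3.8637 tΔY 1.0353
    t=0.6626 [y] (2,8)
    t=1.6979 [y] (2,9) — stop
  → r_4 = 1.6979
beam 5: φ=90°, α=150°
  cosα=-0.8660 sinα=0.5000 | (2,7) | tMaxX 0.6004 tMaxY 1.2800 | tΔX 1.1547 tΔY 2.0000
    t=0.6004 [x] (1,7) — stop
  → r_5 = 0.6004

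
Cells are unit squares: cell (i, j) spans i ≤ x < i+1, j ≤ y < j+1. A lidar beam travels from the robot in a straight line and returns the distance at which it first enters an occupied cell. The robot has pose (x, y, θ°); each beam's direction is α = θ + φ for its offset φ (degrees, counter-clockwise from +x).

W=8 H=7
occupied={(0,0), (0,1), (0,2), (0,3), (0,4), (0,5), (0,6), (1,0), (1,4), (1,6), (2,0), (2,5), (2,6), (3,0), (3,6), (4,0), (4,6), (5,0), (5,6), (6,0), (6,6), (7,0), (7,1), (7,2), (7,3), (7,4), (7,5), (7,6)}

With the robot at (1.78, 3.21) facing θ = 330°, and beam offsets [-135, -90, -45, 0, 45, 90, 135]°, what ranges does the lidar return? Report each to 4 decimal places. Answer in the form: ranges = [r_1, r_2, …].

ranges = [0.8075, 1.5600, 2.2880, 4.4200, 5.4041, 2.0669, 0.8179]

beam 1: φ=-135°, α=195°
  dir = (cos 195°, sin 195°) = (-0.9659, -0.2588); from cell (1,3)
  next x-line at t=0.8075, next y-line at t=0.8114; Δt_x=1.0353, Δt_y=3.8637
    x: enter (0,3) at t=0.8075 ← occupied
  → r_1 = 0.8075
beam 2: φ=-90°, α=240°
  dir = (cos 240°, sin 240°) = (-0.5000, -0.8660); from cell (1,3)
  next x-line at t=1.5600, next y-line at t=0.2425; Δt_x=2.0000, Δt_y=1.1547
    y: enter (1,2) at t=0.2425
    y: enter (1,1) at t=1.3972
    x: enter (0,1) at t=1.5600 ← occupied
  → r_2 = 1.5600
beam 3: φ=-45°, α=285°
  dir = (cos 285°, sin 285°) = (0.2588, -0.9659); from cell (1,3)
  next x-line at t=0.8500, next y-line at t=0.2174; Δt_x=3.8637, Δt_y=1.0353
    y: enter (1,2) at t=0.2174
    x: enter (2,2) at t=0.8500
    y: enter (2,1) at t=1.2527
    y: enter (2,0) at t=2.2880 ← occupied
  → r_3 = 2.2880
beam 4: φ=0°, α=330°
  dir = (cos 330°, sin 330°) = (0.8660, -0.5000); from cell (1,3)
  next x-line at t=0.2540, next y-line at t=0.4200; Δt_x=1.1547, Δt_y=2.0000
    x: enter (2,3) at t=0.2540
    y: enter (2,2) at t=0.4200
    x: enter (3,2) at t=1.4087
    y: enter (3,1) at t=2.4200
    x: enter (4,1) at t=2.5634
    x: enter (5,1) at t=3.7181
    y: enter (5,0) at t=4.4200 ← occupied
  → r_4 = 4.4200
beam 5: φ=45°, α=15°
  dir = (cos 15°, sin 15°) = (0.9659, 0.2588); from cell (1,3)
  next x-line at t=0.2278, next y-line at t=3.0523; Δt_x=1.0353, Δt_y=3.8637
    x: enter (2,3) at t=0.2278
    x: enter (3,3) at t=1.2630
    x: enter (4,3) at t=2.2983
    y: enter (4,4) at t=3.0523
    x: enter (5,4) at t=3.3336
    x: enter (6,4) at t=4.3689
    x: enter (7,4) at t=5.4041 ← occupied
  → r_5 = 5.4041
beam 6: φ=90°, α=60°
  dir = (cos 60°, sin 60°) = (0.5000, 0.8660); from cell (1,3)
  next x-line at t=0.4400, next y-line at t=0.9122; Δt_x=2.0000, Δt_y=1.1547
    x: enter (2,3) at t=0.4400
    y: enter (2,4) at t=0.9122
    y: enter (2,5) at t=2.0669 ← occupied
  → r_6 = 2.0669
beam 7: φ=135°, α=105°
  dir = (cos 105°, sin 105°) = (-0.2588, 0.9659); from cell (1,3)
  next x-line at t=3.0137, next y-line at t=0.8179; Δt_x=3.8637, Δt_y=1.0353
    y: enter (1,4) at t=0.8179 ← occupied
  → r_7 = 0.8179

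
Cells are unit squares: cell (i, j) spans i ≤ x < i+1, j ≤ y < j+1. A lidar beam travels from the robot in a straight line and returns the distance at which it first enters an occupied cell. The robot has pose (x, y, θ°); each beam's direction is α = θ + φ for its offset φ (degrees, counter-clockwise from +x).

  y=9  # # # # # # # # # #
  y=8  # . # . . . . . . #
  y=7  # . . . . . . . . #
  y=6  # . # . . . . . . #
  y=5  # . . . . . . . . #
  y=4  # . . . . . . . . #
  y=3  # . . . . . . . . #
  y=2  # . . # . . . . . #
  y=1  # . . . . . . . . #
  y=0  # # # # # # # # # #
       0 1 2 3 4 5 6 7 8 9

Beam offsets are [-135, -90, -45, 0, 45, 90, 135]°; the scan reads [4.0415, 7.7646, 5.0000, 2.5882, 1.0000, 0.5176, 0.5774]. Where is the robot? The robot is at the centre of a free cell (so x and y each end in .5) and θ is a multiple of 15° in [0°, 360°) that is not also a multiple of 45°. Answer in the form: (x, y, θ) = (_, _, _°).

Candidates: 61 free-cell centres × 16 headings = 976 poses. Raycast each; keep the one whose scan matches to 4 dp.
  (4.5, 4.5, 105°): beam 1 = 5.1962 ≠ 4.0415 ✗
  (4.5, 7.5, 165°): beam 1 = 3.0000 ≠ 4.0415 ✗
  (1.5, 4.5, 15°): beam 1 = 1.0000 ≠ 4.0415 ✗
  …
  (6.5, 8.5, 345°): r_1=4.0415, r_2=7.7646, r_3=5.0000, r_4=2.5882, r_5=1.0000, r_6=0.5176, r_7=0.5774 — all match ✓
No second candidate reproduces the full scan.

(x, y, θ) = (6.5, 8.5, 345°)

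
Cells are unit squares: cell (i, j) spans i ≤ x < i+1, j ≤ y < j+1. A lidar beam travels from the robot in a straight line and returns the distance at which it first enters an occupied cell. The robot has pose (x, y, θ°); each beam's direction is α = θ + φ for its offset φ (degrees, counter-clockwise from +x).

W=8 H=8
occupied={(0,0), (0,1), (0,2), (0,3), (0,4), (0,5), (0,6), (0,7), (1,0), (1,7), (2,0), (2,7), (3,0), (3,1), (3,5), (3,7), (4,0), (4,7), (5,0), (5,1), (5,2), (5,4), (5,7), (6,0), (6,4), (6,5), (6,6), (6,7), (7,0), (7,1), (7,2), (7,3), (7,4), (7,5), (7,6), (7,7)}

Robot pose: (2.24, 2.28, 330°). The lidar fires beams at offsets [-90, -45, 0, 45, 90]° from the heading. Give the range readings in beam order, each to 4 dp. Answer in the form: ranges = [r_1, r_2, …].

ranges = [1.4780, 1.3252, 0.8776, 4.9279, 3.1408]

beam 1: φ=-90°, α=240°
  dir = (cos 240°, sin 240°) = (-0.5000, -0.8660); from cell (2,2)
  next x-line at t=0.4800, next y-line at t=0.3233; Δt_x=2.0000, Δt_y=1.1547
    y: enter (2,1) at t=0.3233
    x: enter (1,1) at t=0.4800
    y: enter (1,0) at t=1.4780 ← occupied
  → r_1 = 1.4780
beam 2: φ=-45°, α=285°
  dir = (cos 285°, sin 285°) = (0.2588, -0.9659); from cell (2,2)
  next x-line at t=2.9364, next y-line at t=0.2899; Δt_x=3.8637, Δt_y=1.0353
    y: enter (2,1) at t=0.2899
    y: enter (2,0) at t=1.3252 ← occupied
  → r_2 = 1.3252
beam 3: φ=0°, α=330°
  dir = (cos 330°, sin 330°) = (0.8660, -0.5000); from cell (2,2)
  next x-line at t=0.8776, next y-line at t=0.5600; Δt_x=1.1547, Δt_y=2.0000
    y: enter (2,1) at t=0.5600
    x: enter (3,1) at t=0.8776 ← occupied
  → r_3 = 0.8776
beam 4: φ=45°, α=15°
  dir = (cos 15°, sin 15°) = (0.9659, 0.2588); from cell (2,2)
  next x-line at t=0.7868, next y-line at t=2.7819; Δt_x=1.0353, Δt_y=3.8637
    x: enter (3,2) at t=0.7868
    x: enter (4,2) at t=1.8221
    y: enter (4,3) at t=2.7819
    x: enter (5,3) at t=2.8574
    x: enter (6,3) at t=3.8926
    x: enter (7,3) at t=4.9279 ← occupied
  → r_4 = 4.9279
beam 5: φ=90°, α=60°
  dir = (cos 60°, sin 60°) = (0.5000, 0.8660); from cell (2,2)
  next x-line at t=1.5200, next y-line at t=0.8314; Δt_x=2.0000, Δt_y=1.1547
    y: enter (2,3) at t=0.8314
    x: enter (3,3) at t=1.5200
    y: enter (3,4) at t=1.9861
    y: enter (3,5) at t=3.1408 ← occupied
  → r_5 = 3.1408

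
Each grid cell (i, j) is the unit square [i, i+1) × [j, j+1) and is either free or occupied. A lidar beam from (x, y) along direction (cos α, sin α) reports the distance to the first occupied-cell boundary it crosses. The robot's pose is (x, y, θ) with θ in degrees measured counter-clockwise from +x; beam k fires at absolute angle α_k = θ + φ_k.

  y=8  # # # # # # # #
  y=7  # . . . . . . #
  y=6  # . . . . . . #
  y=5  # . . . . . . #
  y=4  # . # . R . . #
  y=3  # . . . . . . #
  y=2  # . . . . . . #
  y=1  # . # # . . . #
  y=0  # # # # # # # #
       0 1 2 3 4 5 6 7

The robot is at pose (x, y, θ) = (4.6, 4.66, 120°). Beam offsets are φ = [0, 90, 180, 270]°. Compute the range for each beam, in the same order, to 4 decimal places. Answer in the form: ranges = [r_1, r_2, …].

beam 1: φ=0°, α=120°
  direction (-0.5000, 0.8660); cell (4,4); t to first gridline: x 1.2000, y 0.3926 (then +2.0000 / +1.1547)
    (4,5) via y @ 0.3926
    (3,5) via x @ 1.2000
    (3,6) via y @ 1.5473
    (3,7) via y @ 2.7020
    (2,7) via x @ 3.2000
    (2,8) via y @ 3.8567  # hit
  → r_1 = 3.8567
beam 2: φ=90°, α=210°
  direction (-0.8660, -0.5000); cell (4,4); t to first gridline: x 0.6928, y 1.3200 (then +1.1547 / +2.0000)
    (3,4) via x @ 0.6928
    (3,3) via y @ 1.3200
    (2,3) via x @ 1.8475
    (1,3) via x @ 3.0022
    (1,2) via y @ 3.3200
    (0,2) via x @ 4.1569  # hit
  → r_2 = 4.1569
beam 3: φ=180°, α=300°
  direction (0.5000, -0.8660); cell (4,4); t to first gridline: x 0.8000, y 0.7621 (then +2.0000 / +1.1547)
    (4,3) via y @ 0.7621
    (5,3) via x @ 0.8000
    (5,2) via y @ 1.9168
    (6,2) via x @ 2.8000
    (6,1) via y @ 3.0715
    (6,0) via y @ 4.2262  # hit
  → r_3 = 4.2262
beam 4: φ=270°, α=30°
  direction (0.8660, 0.5000); cell (4,4); t to first gridline: x 0.4619, y 0.6800 (then +1.1547 / +2.0000)
    (5,4) via x @ 0.4619
    (5,5) via y @ 0.6800
    (6,5) via x @ 1.6166
    (6,6) via y @ 2.6800
    (7,6) via x @ 2.7713  # hit
  → r_4 = 2.7713

ranges = [3.8567, 4.1569, 4.2262, 2.7713]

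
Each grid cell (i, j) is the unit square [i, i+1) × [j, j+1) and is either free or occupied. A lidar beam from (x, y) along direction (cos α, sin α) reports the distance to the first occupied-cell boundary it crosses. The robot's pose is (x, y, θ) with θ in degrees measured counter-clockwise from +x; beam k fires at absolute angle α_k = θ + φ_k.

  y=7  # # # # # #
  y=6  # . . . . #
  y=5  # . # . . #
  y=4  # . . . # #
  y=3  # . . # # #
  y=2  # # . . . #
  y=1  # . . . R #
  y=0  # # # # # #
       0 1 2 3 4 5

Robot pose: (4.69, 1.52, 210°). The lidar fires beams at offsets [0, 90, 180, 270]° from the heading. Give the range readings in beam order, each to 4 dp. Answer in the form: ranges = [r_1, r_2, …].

beam 1: φ=0°, α=210°
  d=(-0.8660,-0.5000)  start (4,1)  tX=0.7967 tY=1.0400  stride 1/|dx|=1.1547 1/|dy|=2.0000
    cross x-line → (3,1), t=0.7967
    cross y-line → (3,0), t=1.0400 (wall)
  → r_1 = 1.0400
beam 2: φ=90°, α=300°
  d=(0.5000,-0.8660)  start (4,1)  tX=0.6200 tY=0.6004  stride 1/|dx|=2.0000 1/|dy|=1.1547
    cross y-line → (4,0), t=0.6004 (wall)
  → r_2 = 0.6004
beam 3: φ=180°, α=30°
  d=(0.8660,0.5000)  start (4,1)  tX=0.3580 tY=0.9600  stride 1/|dx|=1.1547 1/|dy|=2.0000
    cross x-line → (5,1), t=0.3580 (wall)
  → r_3 = 0.3580
beam 4: φ=270°, α=120°
  d=(-0.5000,0.8660)  start (4,1)  tX=1.3800 tY=0.5543  stride 1/|dx|=2.0000 1/|dy|=1.1547
    cross y-line → (4,2), t=0.5543
    cross x-line → (3,2), t=1.3800
    cross y-line → (3,3), t=1.7090 (wall)
  → r_4 = 1.7090

ranges = [1.0400, 0.6004, 0.3580, 1.7090]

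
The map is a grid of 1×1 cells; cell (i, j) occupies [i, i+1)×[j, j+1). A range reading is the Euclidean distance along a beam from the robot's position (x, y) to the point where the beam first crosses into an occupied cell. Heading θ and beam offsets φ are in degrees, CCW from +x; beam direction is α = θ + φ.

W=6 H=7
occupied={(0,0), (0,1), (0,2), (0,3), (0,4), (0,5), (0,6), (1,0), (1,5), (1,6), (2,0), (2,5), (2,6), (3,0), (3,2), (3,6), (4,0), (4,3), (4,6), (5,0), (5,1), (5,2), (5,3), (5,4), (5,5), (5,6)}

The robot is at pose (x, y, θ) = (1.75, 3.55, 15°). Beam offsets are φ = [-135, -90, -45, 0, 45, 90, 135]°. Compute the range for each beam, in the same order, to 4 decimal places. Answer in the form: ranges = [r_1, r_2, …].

ranges = [1.5000, 2.6400, 1.4434, 3.3646, 1.6743, 1.5012, 0.8660]

beam 1: φ=-135°, α=240°
  d=(-0.5000,-0.8660)  start (1,3)  tX=1.5000 tY=0.6351  stride 1/|dx|=2.0000 1/|dy|=1.1547
    cross y-line → (1,2), t=0.6351
    cross x-line → (0,2), t=1.5000 (wall)
  → r_1 = 1.5000
beam 2: φ=-90°, α=285°
  d=(0.2588,-0.9659)  start (1,3)  tX=0.9659 tY=0.5694  stride 1/|dx|=3.8637 1/|dy|=1.0353
    cross y-line → (1,2), t=0.5694
    cross x-line → (2,2), t=0.9659
    cross y-line → (2,1), t=1.6047
    cross y-line → (2,0), t=2.6400 (wall)
  → r_2 = 2.6400
beam 3: φ=-45°, α=330°
  d=(0.8660,-0.5000)  start (1,3)  tX=0.2887 tY=1.1000  stride 1/|dx|=1.1547 1/|dy|=2.0000
    cross x-line → (2,3), t=0.2887
    cross y-line → (2,2), t=1.1000
    cross x-line → (3,2), t=1.4434 (wall)
  → r_3 = 1.4434
beam 4: φ=0°, α=15°
  d=(0.9659,0.2588)  start (1,3)  tX=0.2588 tY=1.7387  stride 1/|dx|=1.0353 1/|dy|=3.8637
    cross x-line → (2,3), t=0.2588
    cross x-line → (3,3), t=1.2941
    cross y-line → (3,4), t=1.7387
    cross x-line → (4,4), t=2.3294
    cross x-line → (5,4), t=3.3646 (wall)
  → r_4 = 3.3646
beam 5: φ=45°, α=60°
  d=(0.5000,0.8660)  start (1,3)  tX=0.5000 tY=0.5196  stride 1/|dx|=2.0000 1/|dy|=1.1547
    cross x-line → (2,3), t=0.5000
    cross y-line → (2,4), t=0.5196
    cross y-line → (2,5), t=1.6743 (wall)
  → r_5 = 1.6743
beam 6: φ=90°, α=105°
  d=(-0.2588,0.9659)  start (1,3)  tX=2.8978 tY=0.4659  stride 1/|dx|=3.8637 1/|dy|=1.0353
    cross y-line → (1,4), t=0.4659
    cross y-line → (1,5), t=1.5012 (wall)
  → r_6 = 1.5012
beam 7: φ=135°, α=150°
  d=(-0.8660,0.5000)  start (1,3)  tX=0.8660 tY=0.9000  stride 1/|dx|=1.1547 1/|dy|=2.0000
    cross x-line → (0,3), t=0.8660 (wall)
  → r_7 = 0.8660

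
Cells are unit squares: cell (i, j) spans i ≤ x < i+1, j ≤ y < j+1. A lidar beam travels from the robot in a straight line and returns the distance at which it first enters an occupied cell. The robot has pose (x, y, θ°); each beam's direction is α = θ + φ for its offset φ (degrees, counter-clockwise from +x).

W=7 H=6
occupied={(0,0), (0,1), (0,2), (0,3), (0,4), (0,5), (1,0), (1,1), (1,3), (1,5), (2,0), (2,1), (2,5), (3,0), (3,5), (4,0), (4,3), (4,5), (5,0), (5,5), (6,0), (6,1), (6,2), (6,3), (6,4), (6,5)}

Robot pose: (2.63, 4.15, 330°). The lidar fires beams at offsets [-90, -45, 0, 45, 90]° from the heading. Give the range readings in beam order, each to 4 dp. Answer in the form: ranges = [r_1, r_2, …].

ranges = [1.2600, 3.2611, 1.5819, 3.2841, 0.9815]

beam 1: φ=-90°, α=240°
  dir = (cos 240°, sin 240°) = (-0.5000, -0.8660); from cell (2,4)
  next x-line at t=1.2600, next y-line at t=0.1732; Δt_x=2.0000, Δt_y=1.1547
    y: enter (2,3) at t=0.1732
    x: enter (1,3) at t=1.2600 ← occupied
  → r_1 = 1.2600
beam 2: φ=-45°, α=285°
  dir = (cos 285°, sin 285°) = (0.2588, -0.9659); from cell (2,4)
  next x-line at t=1.4296, next y-line at t=0.1553; Δt_x=3.8637, Δt_y=1.0353
    y: enter (2,3) at t=0.1553
    y: enter (2,2) at t=1.1906
    x: enter (3,2) at t=1.4296
    y: enter (3,1) at t=2.2258
    y: enter (3,0) at t=3.2611 ← occupied
  → r_2 = 3.2611
beam 3: φ=0°, α=330°
  dir = (cos 330°, sin 330°) = (0.8660, -0.5000); from cell (2,4)
  next x-line at t=0.4272, next y-line at t=0.3000; Δt_x=1.1547, Δt_y=2.0000
    y: enter (2,3) at t=0.3000
    x: enter (3,3) at t=0.4272
    x: enter (4,3) at t=1.5819 ← occupied
  → r_3 = 1.5819
beam 4: φ=45°, α=15°
  dir = (cos 15°, sin 15°) = (0.9659, 0.2588); from cell (2,4)
  next x-line at t=0.3831, next y-line at t=3.2841; Δt_x=1.0353, Δt_y=3.8637
    x: enter (3,4) at t=0.3831
    x: enter (4,4) at t=1.4183
    x: enter (5,4) at t=2.4536
    y: enter (5,5) at t=3.2841 ← occupied
  → r_4 = 3.2841
beam 5: φ=90°, α=60°
  dir = (cos 60°, sin 60°) = (0.5000, 0.8660); from cell (2,4)
  next x-line at t=0.7400, next y-line at t=0.9815; Δt_x=2.0000, Δt_y=1.1547
    x: enter (3,4) at t=0.7400
    y: enter (3,5) at t=0.9815 ← occupied
  → r_5 = 0.9815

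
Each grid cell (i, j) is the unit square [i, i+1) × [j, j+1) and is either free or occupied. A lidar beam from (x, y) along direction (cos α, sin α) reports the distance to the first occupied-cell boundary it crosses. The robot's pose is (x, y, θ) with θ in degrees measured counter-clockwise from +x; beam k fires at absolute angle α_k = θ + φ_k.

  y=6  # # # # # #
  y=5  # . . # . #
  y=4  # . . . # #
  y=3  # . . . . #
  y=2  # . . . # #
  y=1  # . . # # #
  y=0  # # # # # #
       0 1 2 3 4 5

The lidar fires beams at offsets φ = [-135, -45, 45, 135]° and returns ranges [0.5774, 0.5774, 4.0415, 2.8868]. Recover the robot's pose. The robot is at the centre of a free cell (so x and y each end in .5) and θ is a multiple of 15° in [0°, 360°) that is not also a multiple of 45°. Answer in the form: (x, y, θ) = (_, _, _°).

(x, y, θ) = (3.5, 2.5, 75°)

Candidates: 15 free-cell centres × 16 headings = 240 poses. Raycast each; keep the one whose scan matches to 4 dp.
  (1.5, 3.5, 210°): beam 1 = 2.5882 ≠ 0.5774 ✗
  (2.5, 1.5, 285°): beam 1 = 1.7321 ≠ 0.5774 ✗
  (1.5, 3.5, 330°): beam 1 = 0.5176 ≠ 0.5774 ✗
  (1.5, 2.5, 345°): beam 2 = 1.7321 ≠ 0.5774 ✗
  …
  (3.5, 2.5, 75°): r_1=0.5774, r_2=0.5774, r_3=4.0415, r_4=2.8868 — all match ✓
No second candidate reproduces the full scan.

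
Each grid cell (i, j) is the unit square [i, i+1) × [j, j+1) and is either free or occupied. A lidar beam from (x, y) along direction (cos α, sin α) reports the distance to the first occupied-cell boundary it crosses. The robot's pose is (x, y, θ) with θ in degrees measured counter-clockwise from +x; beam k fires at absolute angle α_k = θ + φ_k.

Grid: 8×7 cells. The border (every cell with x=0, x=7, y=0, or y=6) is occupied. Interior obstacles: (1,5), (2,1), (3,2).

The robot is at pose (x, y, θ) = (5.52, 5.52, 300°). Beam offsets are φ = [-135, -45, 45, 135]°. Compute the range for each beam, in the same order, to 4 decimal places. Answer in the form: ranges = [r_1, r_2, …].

beam 1: φ=-135°, α=165°
  direction (-0.9659, 0.2588); cell (5,5); t to first gridline: x 0.5383, y 1.8546 (then +1.0353 / +3.8637)
    (4,5) via x @ 0.5383
    (3,5) via x @ 1.5736
    (3,6) via y @ 1.8546  # hit
  → r_1 = 1.8546
beam 2: φ=-45°, α=255°
  direction (-0.2588, -0.9659); cell (5,5); t to first gridline: x 2.0091, y 0.5383 (then +3.8637 / +1.0353)
    (5,4) via y @ 0.5383
    (5,3) via y @ 1.5736
    (4,3) via x @ 2.0091
    (4,2) via y @ 2.6089
    (4,1) via y @ 3.6442
    (4,0) via y @ 4.6794  # hit
  → r_2 = 4.6794
beam 3: φ=45°, α=345°
  direction (0.9659, -0.2588); cell (5,5); t to first gridline: x 0.4969, y 2.0091 (then +1.0353 / +3.8637)
    (6,5) via x @ 0.4969
    (7,5) via x @ 1.5322  # hit
  → r_3 = 1.5322
beam 4: φ=135°, α=75°
  direction (0.2588, 0.9659); cell (5,5); t to first gridline: x 1.8546, y 0.4969 (then +3.8637 / +1.0353)
    (5,6) via y @ 0.4969  # hit
  → r_4 = 0.4969

ranges = [1.8546, 4.6794, 1.5322, 0.4969]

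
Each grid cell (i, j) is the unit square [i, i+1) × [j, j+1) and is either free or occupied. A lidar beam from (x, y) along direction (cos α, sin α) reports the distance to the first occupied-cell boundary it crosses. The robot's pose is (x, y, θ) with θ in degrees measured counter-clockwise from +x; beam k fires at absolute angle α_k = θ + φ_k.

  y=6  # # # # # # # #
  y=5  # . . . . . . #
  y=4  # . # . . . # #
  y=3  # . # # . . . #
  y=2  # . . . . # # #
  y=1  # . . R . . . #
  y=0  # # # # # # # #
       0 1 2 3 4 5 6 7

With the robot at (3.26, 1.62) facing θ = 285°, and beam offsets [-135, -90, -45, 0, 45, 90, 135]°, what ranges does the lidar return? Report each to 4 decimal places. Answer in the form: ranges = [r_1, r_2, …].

beam 1: φ=-135°, α=150°
  dir = (cos 150°, sin 150°) = (-0.8660, 0.5000); from cell (3,1)
  next x-line at t=0.3002, next y-line at t=0.7600; Δt_x=1.1547, Δt_y=2.0000
    x: enter (2,1) at t=0.3002
    y: enter (2,2) at t=0.7600
    x: enter (1,2) at t=1.4549
    x: enter (0,2) at t=2.6096 ← occupied
  → r_1 = 2.6096
beam 2: φ=-90°, α=195°
  dir = (cos 195°, sin 195°) = (-0.9659, -0.2588); from cell (3,1)
  next x-line at t=0.2692, next y-line at t=2.3955; Δt_x=1.0353, Δt_y=3.8637
    x: enter (2,1) at t=0.2692
    x: enter (1,1) at t=1.3044
    x: enter (0,1) at t=2.3397 ← occupied
  → r_2 = 2.3397
beam 3: φ=-45°, α=240°
  dir = (cos 240°, sin 240°) = (-0.5000, -0.8660); from cell (3,1)
  next x-line at t=0.5200, next y-line at t=0.7159; Δt_x=2.0000, Δt_y=1.1547
    x: enter (2,1) at t=0.5200
    y: enter (2,0) at t=0.7159 ← occupied
  → r_3 = 0.7159
beam 4: φ=0°, α=285°
  dir = (cos 285°, sin 285°) = (0.2588, -0.9659); from cell (3,1)
  next x-line at t=2.8591, next y-line at t=0.6419; Δt_x=3.8637, Δt_y=1.0353
    y: enter (3,0) at t=0.6419 ← occupied
  → r_4 = 0.6419
beam 5: φ=45°, α=330°
  dir = (cos 330°, sin 330°) = (0.8660, -0.5000); from cell (3,1)
  next x-line at t=0.8545, next y-line at t=1.2400; Δt_x=1.1547, Δt_y=2.0000
    x: enter (4,1) at t=0.8545
    y: enter (4,0) at t=1.2400 ← occupied
  → r_5 = 1.2400
beam 6: φ=90°, α=15°
  dir = (cos 15°, sin 15°) = (0.9659, 0.2588); from cell (3,1)
  next x-line at t=0.7661, next y-line at t=1.4682; Δt_x=1.0353, Δt_y=3.8637
    x: enter (4,1) at t=0.7661
    y: enter (4,2) at t=1.4682
    x: enter (5,2) at t=1.8014 ← occupied
  → r_6 = 1.8014
beam 7: φ=135°, α=60°
  dir = (cos 60°, sin 60°) = (0.5000, 0.8660); from cell (3,1)
  next x-line at t=1.4800, next y-line at t=0.4388; Δt_x=2.0000, Δt_y=1.1547
    y: enter (3,2) at t=0.4388
    x: enter (4,2) at t=1.4800
    y: enter (4,3) at t=1.5935
    y: enter (4,4) at t=2.7482
    x: enter (5,4) at t=3.4800
    y: enter (5,5) at t=3.9029
    y: enter (5,6) at t=5.0576 ← occupied
  → r_7 = 5.0576

ranges = [2.6096, 2.3397, 0.7159, 0.6419, 1.2400, 1.8014, 5.0576]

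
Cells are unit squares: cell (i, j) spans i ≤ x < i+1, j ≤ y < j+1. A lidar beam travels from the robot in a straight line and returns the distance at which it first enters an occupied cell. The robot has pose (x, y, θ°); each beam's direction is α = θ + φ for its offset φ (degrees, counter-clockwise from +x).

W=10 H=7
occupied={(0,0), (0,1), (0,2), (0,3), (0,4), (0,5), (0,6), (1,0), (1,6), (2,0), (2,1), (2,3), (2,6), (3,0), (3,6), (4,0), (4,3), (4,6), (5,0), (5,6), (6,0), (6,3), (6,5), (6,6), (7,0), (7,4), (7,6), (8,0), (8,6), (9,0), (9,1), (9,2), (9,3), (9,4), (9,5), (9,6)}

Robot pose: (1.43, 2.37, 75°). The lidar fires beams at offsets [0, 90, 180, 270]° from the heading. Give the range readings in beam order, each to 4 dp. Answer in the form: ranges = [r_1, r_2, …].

beam 1: φ=0°, α=75°
  direction (0.2588, 0.9659); cell (1,2); t to first gridline: x 2.2023, y 0.6522 (then +3.8637 / +1.0353)
    (1,3) via y @ 0.6522
    (1,4) via y @ 1.6875
    (2,4) via x @ 2.2023
    (2,5) via y @ 2.7228
    (2,6) via y @ 3.7581  # hit
  → r_1 = 3.7581
beam 2: φ=90°, α=165°
  direction (-0.9659, 0.2588); cell (1,2); t to first gridline: x 0.4452, y 2.4341 (then +1.0353 / +3.8637)
    (0,2) via x @ 0.4452  # hit
  → r_2 = 0.4452
beam 3: φ=180°, α=255°
  direction (-0.2588, -0.9659); cell (1,2); t to first gridline: x 1.6614, y 0.3831 (then +3.8637 / +1.0353)
    (1,1) via y @ 0.3831
    (1,0) via y @ 1.4183  # hit
  → r_3 = 1.4183
beam 4: φ=270°, α=345°
  direction (0.9659, -0.2588); cell (1,2); t to first gridline: x 0.5901, y 1.4296 (then +1.0353 / +3.8637)
    (2,2) via x @ 0.5901
    (2,1) via y @ 1.4296  # hit
  → r_4 = 1.4296

ranges = [3.7581, 0.4452, 1.4183, 1.4296]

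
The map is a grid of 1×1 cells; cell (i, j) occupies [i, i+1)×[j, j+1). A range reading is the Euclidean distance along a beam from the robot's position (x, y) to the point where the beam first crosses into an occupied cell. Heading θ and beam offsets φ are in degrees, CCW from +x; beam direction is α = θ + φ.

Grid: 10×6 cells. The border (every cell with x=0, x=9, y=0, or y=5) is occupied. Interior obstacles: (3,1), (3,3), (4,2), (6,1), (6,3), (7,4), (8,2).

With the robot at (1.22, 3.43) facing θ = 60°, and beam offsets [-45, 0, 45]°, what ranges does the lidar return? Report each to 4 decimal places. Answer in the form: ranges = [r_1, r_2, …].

beam 1: φ=-45°, α=15°
  dir = (cos 15°, sin 15°) = (0.9659, 0.2588); from cell (1,3)
  next x-line at t=0.8075, next y-line at t=2.2023; Δt_x=1.0353, Δt_y=3.8637
    x: enter (2,3) at t=0.8075
    x: enter (3,3) at t=1.8428 ← occupied
  → r_1 = 1.8428
beam 2: φ=0°, α=60°
  dir = (cos 60°, sin 60°) = (0.5000, 0.8660); from cell (1,3)
  next x-line at t=1.5600, next y-line at t=0.6582; Δt_x=2.0000, Δt_y=1.1547
    y: enter (1,4) at t=0.6582
    x: enter (2,4) at t=1.5600
    y: enter (2,5) at t=1.8129 ← occupied
  → r_2 = 1.8129
beam 3: φ=45°, α=105°
  dir = (cos 105°, sin 105°) = (-0.2588, 0.9659); from cell (1,3)
  next x-line at t=0.8500, next y-line at t=0.5901; Δt_x=3.8637, Δt_y=1.0353
    y: enter (1,4) at t=0.5901
    x: enter (0,4) at t=0.8500 ← occupied
  → r_3 = 0.8500

ranges = [1.8428, 1.8129, 0.8500]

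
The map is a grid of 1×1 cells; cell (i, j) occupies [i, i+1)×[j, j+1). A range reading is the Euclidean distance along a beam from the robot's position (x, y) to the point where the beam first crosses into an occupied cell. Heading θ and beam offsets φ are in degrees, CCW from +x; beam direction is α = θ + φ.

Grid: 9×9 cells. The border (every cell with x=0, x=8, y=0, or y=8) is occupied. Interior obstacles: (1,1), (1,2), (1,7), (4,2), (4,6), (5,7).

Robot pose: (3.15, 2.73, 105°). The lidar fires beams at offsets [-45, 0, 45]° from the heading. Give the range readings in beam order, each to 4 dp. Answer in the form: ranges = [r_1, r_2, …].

ranges = [4.9306, 4.4433, 2.4826]

beam 1: φ=-45°, α=60°
  dir = (cos 60°, sin 60°) = (0.5000, 0.8660); from cell (3,2)
  next x-line at t=1.7000, next y-line at t=0.3118; Δt_x=2.0000, Δt_y=1.1547
    y: enter (3,3) at t=0.3118
    y: enter (3,4) at t=1.4665
    x: enter (4,4) at t=1.7000
    y: enter (4,5) at t=2.6212
    x: enter (5,5) at t=3.7000
    y: enter (5,6) at t=3.7759
    y: enter (5,7) at t=4.9306 ← occupied
  → r_1 = 4.9306
beam 2: φ=0°, α=105°
  dir = (cos 105°, sin 105°) = (-0.2588, 0.9659); from cell (3,2)
  next x-line at t=0.5796, next y-line at t=0.2795; Δt_x=3.8637, Δt_y=1.0353
    y: enter (3,3) at t=0.2795
    x: enter (2,3) at t=0.5796
    y: enter (2,4) at t=1.3148
    y: enter (2,5) at t=2.3501
    y: enter (2,6) at t=3.3854
    y: enter (2,7) at t=4.4206
    x: enter (1,7) at t=4.4433 ← occupied
  → r_2 = 4.4433
beam 3: φ=45°, α=150°
  dir = (cos 150°, sin 150°) = (-0.8660, 0.5000); from cell (3,2)
  next x-line at t=0.1732, next y-line at t=0.5400; Δt_x=1.1547, Δt_y=2.0000
    x: enter (2,2) at t=0.1732
    y: enter (2,3) at t=0.5400
    x: enter (1,3) at t=1.3279
    x: enter (0,3) at t=2.4826 ← occupied
  → r_3 = 2.4826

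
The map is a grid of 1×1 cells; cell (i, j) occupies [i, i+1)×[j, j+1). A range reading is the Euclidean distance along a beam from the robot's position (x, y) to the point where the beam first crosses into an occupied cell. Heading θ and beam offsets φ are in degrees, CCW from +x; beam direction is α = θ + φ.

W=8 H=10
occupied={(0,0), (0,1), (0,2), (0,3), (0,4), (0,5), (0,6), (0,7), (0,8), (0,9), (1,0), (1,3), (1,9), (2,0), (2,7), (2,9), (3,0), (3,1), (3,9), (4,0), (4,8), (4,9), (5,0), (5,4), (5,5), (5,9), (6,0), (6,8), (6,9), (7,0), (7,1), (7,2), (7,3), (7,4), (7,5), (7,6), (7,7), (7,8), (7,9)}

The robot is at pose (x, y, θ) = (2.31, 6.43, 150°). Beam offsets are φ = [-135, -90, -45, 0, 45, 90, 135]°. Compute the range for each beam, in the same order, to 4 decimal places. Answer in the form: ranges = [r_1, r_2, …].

beam 1: φ=-135°, α=15°
  dir = (cos 15°, sin 15°) = (0.9659, 0.2588); from cell (2,6)
  next x-line at t=0.7143, next y-line at t=2.2023; Δt_x=1.0353, Δt_y=3.8637
    x: enter (3,6) at t=0.7143
    x: enter (4,6) at t=1.7496
    y: enter (4,7) at t=2.2023
    x: enter (5,7) at t=2.7849
    x: enter (6,7) at t=3.8202
    x: enter (7,7) at t=4.8554 ← occupied
  → r_1 = 4.8554
beam 2: φ=-90°, α=60°
  dir = (cos 60°, sin 60°) = (0.5000, 0.8660); from cell (2,6)
  next x-line at t=1.3800, next y-line at t=0.6582; Δt_x=2.0000, Δt_y=1.1547
    y: enter (2,7) at t=0.6582 ← occupied
  → r_2 = 0.6582
beam 3: φ=-45°, α=105°
  dir = (cos 105°, sin 105°) = (-0.2588, 0.9659); from cell (2,6)
  next x-line at t=1.1977, next y-line at t=0.5901; Δt_x=3.8637, Δt_y=1.0353
    y: enter (2,7) at t=0.5901 ← occupied
  → r_3 = 0.5901
beam 4: φ=0°, α=150°
  dir = (cos 150°, sin 150°) = (-0.8660, 0.5000); from cell (2,6)
  next x-line at t=0.3580, next y-line at t=1.1400; Δt_x=1.1547, Δt_y=2.0000
    x: enter (1,6) at t=0.3580
    y: enter (1,7) at t=1.1400
    x: enter (0,7) at t=1.5127 ← occupied
  → r_4 = 1.5127
beam 5: φ=45°, α=195°
  dir = (cos 195°, sin 195°) = (-0.9659, -0.2588); from cell (2,6)
  next x-line at t=0.3209, next y-line at t=1.6614; Δt_x=1.0353, Δt_y=3.8637
    x: enter (1,6) at t=0.3209
    x: enter (0,6) at t=1.3562 ← occupied
  → r_5 = 1.3562
beam 6: φ=90°, α=240°
  dir = (cos 240°, sin 240°) = (-0.5000, -0.8660); from cell (2,6)
  next x-line at t=0.6200, next y-line at t=0.4965; Δt_x=2.0000, Δt_y=1.1547
    y: enter (2,5) at t=0.4965
    x: enter (1,5) at t=0.6200
    y: enter (1,4) at t=1.6512
    x: enter (0,4) at t=2.6200 ← occupied
  → r_6 = 2.6200
beam 7: φ=135°, α=285°
  dir = (cos 285°, sin 285°) = (0.2588, -0.9659); from cell (2,6)
  next x-line at t=2.6660, next y-line at t=0.4452; Δt_x=3.8637, Δt_y=1.0353
    y: enter (2,5) at t=0.4452
    y: enter (2,4) at t=1.4804
    y: enter (2,3) at t=2.5157
    x: enter (3,3) at t=2.6660
    y: enter (3,2) at t=3.5510
    y: enter (3,1) at t=4.5863 ← occupied
  → r_7 = 4.5863

ranges = [4.8554, 0.6582, 0.5901, 1.5127, 1.3562, 2.6200, 4.5863]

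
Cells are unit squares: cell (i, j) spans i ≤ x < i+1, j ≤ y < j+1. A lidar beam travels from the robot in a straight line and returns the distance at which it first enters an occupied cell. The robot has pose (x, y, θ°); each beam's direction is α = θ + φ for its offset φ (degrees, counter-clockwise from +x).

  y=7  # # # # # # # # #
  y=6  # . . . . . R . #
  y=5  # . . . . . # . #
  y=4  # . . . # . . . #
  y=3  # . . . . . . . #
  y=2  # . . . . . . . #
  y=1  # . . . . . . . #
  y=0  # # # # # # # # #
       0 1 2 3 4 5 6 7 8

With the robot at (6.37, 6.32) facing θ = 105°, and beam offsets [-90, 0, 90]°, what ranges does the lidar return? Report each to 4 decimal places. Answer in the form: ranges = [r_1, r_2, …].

beam 1: φ=-90°, α=15°
  dir = (cos 15°, sin 15°) = (0.9659, 0.2588); from cell (6,6)
  next x-line at t=0.6522, next y-line at t=2.6273; Δt_x=1.0353, Δt_y=3.8637
    x: enter (7,6) at t=0.6522
    x: enter (8,6) at t=1.6875 ← occupied
  → r_1 = 1.6875
beam 2: φ=0°, α=105°
  dir = (cos 105°, sin 105°) = (-0.2588, 0.9659); from cell (6,6)
  next x-line at t=1.4296, next y-line at t=0.7040; Δt_x=3.8637, Δt_y=1.0353
    y: enter (6,7) at t=0.7040 ← occupied
  → r_2 = 0.7040
beam 3: φ=90°, α=195°
  dir = (cos 195°, sin 195°) = (-0.9659, -0.2588); from cell (6,6)
  next x-line at t=0.3831, next y-line at t=1.2364; Δt_x=1.0353, Δt_y=3.8637
    x: enter (5,6) at t=0.3831
    y: enter (5,5) at t=1.2364
    x: enter (4,5) at t=1.4183
    x: enter (3,5) at t=2.4536
    x: enter (2,5) at t=3.4889
    x: enter (1,5) at t=4.5242
    y: enter (1,4) at t=5.1001
    x: enter (0,4) at t=5.5594 ← occupied
  → r_3 = 5.5594

ranges = [1.6875, 0.7040, 5.5594]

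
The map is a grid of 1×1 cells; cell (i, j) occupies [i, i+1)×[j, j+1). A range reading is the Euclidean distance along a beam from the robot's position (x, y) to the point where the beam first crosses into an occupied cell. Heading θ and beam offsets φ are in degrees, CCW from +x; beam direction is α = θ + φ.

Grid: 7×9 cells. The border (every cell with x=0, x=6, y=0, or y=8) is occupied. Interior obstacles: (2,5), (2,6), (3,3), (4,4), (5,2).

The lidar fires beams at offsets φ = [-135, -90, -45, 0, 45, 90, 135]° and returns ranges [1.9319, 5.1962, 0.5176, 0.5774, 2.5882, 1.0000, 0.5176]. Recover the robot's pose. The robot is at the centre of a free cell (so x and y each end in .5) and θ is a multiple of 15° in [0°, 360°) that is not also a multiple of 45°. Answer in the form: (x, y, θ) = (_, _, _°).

(x, y, θ) = (1.5, 5.5, 30°)

Candidates: 30 free-cell centres × 16 headings = 480 poses. Raycast each; keep the one whose scan matches to 4 dp.
  (1.5, 6.5, 300°): beam 1 = 0.5176 ≠ 1.9319 ✗
  (3.5, 5.5, 105°): beam 1 = 1.0000 ≠ 1.9319 ✗
  (5.5, 5.5, 255°): beam 1 = 2.8868 ≠ 1.9319 ✗
  (5.5, 4.5, 300°): beam 1 = 0.5176 ≠ 1.9319 ✗
  (5.5, 1.5, 210°): beam 1 = 0.5176 ≠ 1.9319 ✗
  …
  (1.5, 5.5, 30°): r_1=1.9319, r_2=5.1962, r_3=0.5176, r_4=0.5774, r_5=2.5882, r_6=1.0000, r_7=0.5176 — all match ✓
Unique over the lattice → pose = (1.5, 5.5, 30°).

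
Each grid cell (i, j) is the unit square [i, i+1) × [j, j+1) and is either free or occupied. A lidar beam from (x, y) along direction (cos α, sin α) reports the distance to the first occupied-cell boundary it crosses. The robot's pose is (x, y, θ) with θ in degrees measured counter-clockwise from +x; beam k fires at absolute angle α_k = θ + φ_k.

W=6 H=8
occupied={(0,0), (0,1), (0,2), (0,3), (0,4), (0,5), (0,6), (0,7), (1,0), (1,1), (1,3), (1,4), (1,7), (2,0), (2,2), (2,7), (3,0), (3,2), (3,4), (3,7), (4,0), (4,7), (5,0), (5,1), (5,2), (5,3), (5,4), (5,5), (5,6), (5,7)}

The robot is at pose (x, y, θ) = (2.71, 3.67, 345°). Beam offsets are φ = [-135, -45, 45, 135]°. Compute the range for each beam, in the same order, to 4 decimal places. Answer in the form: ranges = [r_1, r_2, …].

beam 1: φ=-135°, α=210°
  cosα=-0.8660 sinα=-0.5000 | (2,3) | tMaxX 0.8198 tMaxY 1.3400 | tΔX 1.1547 tΔY 2.0000
    t=0.8198 [x] (1,3) — stop
  → r_1 = 0.8198
beam 2: φ=-45°, α=300°
  cosα=0.5000 sinα=-0.8660 | (2,3) | tMaxX 0.5800 tMaxY 0.7736 | tΔX 2.0000 tΔY 1.1547
    t=0.5800 [x] (3,3)
    t=0.7736 [y] (3,2) — stop
  → r_2 = 0.7736
beam 3: φ=45°, α=30°
  cosα=0.8660 sinα=0.5000 | (2,3) | tMaxX 0.3349 tMaxY 0.6600 | tΔX 1.1547 tΔY 2.0000
    t=0.3349 [x] (3,3)
    t=0.6600 [y] (3,4) — stop
  → r_3 = 0.6600
beam 4: φ=135°, α=120°
  cosα=-0.5000 sinα=0.8660 | (2,3) | tMaxX 1.4200 tMaxY 0.3811 | tΔX 2.0000 tΔY 1.1547
    t=0.3811 [y] (2,4)
    t=1.4200 [x] (1,4) — stop
  → r_4 = 1.4200

ranges = [0.8198, 0.7736, 0.6600, 1.4200]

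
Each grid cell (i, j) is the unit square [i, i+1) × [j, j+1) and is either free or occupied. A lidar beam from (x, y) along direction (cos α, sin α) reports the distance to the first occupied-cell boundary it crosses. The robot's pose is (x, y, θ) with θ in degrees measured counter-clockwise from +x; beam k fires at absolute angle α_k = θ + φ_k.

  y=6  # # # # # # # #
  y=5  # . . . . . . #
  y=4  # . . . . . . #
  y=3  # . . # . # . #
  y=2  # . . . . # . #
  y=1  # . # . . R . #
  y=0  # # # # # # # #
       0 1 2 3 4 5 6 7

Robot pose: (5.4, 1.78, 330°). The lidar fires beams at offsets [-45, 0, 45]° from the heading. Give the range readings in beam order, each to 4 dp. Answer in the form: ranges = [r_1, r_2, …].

beam 1: φ=-45°, α=285°
  cosα=0.2588 sinα=-0.9659 | (5,1) | tMaxX 2.3182 tMaxY 0.8075 | tΔX 3.8637 tΔY 1.0353
    t=0.8075 [y] (5,0) — stop
  → r_1 = 0.8075
beam 2: φ=0°, α=330°
  cosα=0.8660 sinα=-0.5000 | (5,1) | tMaxX 0.6928 tMaxY 1.5600 | tΔX 1.1547 tΔY 2.0000
    t=0.6928 [x] (6,1)
    t=1.5600 [y] (6,0) — stop
  → r_2 = 1.5600
beam 3: φ=45°, α=15°
  cosα=0.9659 sinα=0.2588 | (5,1) | tMaxX 0.6212 tMaxY 0.8500 | tΔX 1.0353 tΔY 3.8637
    t=0.6212 [x] (6,1)
    t=0.8500 [y] (6,2)
    t=1.6564 [x] (7,2) — stop
  → r_3 = 1.6564

ranges = [0.8075, 1.5600, 1.6564]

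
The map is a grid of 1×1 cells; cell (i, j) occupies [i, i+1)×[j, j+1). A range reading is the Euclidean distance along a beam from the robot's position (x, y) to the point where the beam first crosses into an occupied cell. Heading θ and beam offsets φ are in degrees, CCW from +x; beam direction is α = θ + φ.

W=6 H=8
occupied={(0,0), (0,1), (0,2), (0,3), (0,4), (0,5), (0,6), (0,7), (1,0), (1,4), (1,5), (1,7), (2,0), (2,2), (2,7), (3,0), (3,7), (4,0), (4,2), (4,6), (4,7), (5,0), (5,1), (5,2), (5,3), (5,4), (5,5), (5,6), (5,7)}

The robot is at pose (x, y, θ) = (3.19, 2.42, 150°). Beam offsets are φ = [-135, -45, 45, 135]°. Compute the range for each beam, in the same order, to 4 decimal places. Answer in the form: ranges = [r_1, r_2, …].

ranges = [0.8386, 4.7416, 0.1967, 1.4701]

beam 1: φ=-135°, α=15°
  cosα=0.9659 sinα=0.2588 | (3,2) | tMaxX 0.8386 tMaxY 2.2409 | tΔX 1.0353 tΔY 3.8637
    t=0.8386 [x] (4,2) — stop
  → r_1 = 0.8386
beam 2: φ=-45°, α=105°
  cosα=-0.2588 sinα=0.9659 | (3,2) | tMaxX 0.7341 tMaxY 0.6005 | tΔX 3.8637 tΔY 1.0353
    t=0.6005 [y] (3,3)
    t=0.7341 [x] (2,3)
    t=1.6357 [y] (2,4)
    t=2.6710 [y] (2,5)
    t=3.7063 [y] (2,6)
    t=4.5978 [x] (1,6)
    t=4.7416 [y] (1,7) — stop
  → r_2 = 4.7416
beam 3: φ=45°, α=195°
  cosα=-0.9659 sinα=-0.2588 | (3,2) | tMaxX 0.1967 tMaxY 1.6228 | tΔX 1.0353 tΔY 3.8637
    t=0.1967 [x] (2,2) — stop
  → r_3 = 0.1967
beam 4: φ=135°, α=285°
  cosα=0.2588 sinα=-0.9659 | (3,2) | tMaxX 3.1296 tMaxY 0.4348 | tΔX 3.8637 tΔY 1.0353
    t=0.4348 [y] (3,1)
    t=1.4701 [y] (3,0) — stop
  → r_4 = 1.4701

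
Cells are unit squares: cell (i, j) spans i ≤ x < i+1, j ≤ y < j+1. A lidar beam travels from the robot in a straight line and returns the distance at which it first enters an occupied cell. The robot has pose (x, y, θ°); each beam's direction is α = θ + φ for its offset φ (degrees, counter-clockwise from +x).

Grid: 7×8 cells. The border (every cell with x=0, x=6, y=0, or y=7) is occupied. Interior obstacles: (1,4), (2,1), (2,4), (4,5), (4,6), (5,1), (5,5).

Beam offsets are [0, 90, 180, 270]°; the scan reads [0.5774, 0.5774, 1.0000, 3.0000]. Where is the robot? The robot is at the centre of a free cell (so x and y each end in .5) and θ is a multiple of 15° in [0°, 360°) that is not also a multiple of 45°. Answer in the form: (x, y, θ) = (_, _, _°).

The pose lattice has 23·16 = 368 candidates. Test each by forward raycasting.
  (3.5, 3.5, 240°): beam 1 = 1.7321 ≠ 0.5774 ✗
  (3.5, 4.5, 120°): beam 1 = 2.8868 ≠ 0.5774 ✗
  (4.5, 2.5, 30°): beam 1 = 1.7321 ≠ 0.5774 ✗
  (3.5, 5.5, 285°): beam 1 = 4.6587 ≠ 0.5774 ✗
  …
  (5.5, 2.5, 240°): r_1=0.5774, r_2=0.5774, r_3=1.0000, r_4=3.0000 — all match ✓
Only this pose fits every beam.

(x, y, θ) = (5.5, 2.5, 240°)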